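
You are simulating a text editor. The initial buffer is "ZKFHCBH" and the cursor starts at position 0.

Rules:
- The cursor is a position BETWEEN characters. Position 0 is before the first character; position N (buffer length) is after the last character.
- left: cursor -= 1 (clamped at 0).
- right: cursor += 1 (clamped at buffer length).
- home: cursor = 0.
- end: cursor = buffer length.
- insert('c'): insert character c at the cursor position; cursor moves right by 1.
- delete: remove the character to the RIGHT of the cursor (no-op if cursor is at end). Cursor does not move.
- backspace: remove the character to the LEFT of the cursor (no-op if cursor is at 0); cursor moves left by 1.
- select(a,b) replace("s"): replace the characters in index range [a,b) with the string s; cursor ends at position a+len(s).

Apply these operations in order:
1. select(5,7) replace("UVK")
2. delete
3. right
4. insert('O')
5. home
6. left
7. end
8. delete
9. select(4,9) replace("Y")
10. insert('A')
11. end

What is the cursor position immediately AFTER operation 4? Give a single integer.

After op 1 (select(5,7) replace("UVK")): buf='ZKFHCUVK' cursor=8
After op 2 (delete): buf='ZKFHCUVK' cursor=8
After op 3 (right): buf='ZKFHCUVK' cursor=8
After op 4 (insert('O')): buf='ZKFHCUVKO' cursor=9

Answer: 9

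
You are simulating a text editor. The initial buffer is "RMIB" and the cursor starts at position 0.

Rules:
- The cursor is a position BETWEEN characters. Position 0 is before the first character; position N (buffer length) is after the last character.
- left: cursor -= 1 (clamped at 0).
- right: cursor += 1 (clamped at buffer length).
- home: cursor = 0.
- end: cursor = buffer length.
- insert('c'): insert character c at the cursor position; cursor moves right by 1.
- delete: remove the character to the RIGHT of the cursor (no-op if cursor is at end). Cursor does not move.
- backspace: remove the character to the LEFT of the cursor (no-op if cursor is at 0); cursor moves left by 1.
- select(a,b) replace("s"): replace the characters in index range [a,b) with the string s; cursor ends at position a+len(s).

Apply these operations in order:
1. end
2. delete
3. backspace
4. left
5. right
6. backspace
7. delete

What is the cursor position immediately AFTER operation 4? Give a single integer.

After op 1 (end): buf='RMIB' cursor=4
After op 2 (delete): buf='RMIB' cursor=4
After op 3 (backspace): buf='RMI' cursor=3
After op 4 (left): buf='RMI' cursor=2

Answer: 2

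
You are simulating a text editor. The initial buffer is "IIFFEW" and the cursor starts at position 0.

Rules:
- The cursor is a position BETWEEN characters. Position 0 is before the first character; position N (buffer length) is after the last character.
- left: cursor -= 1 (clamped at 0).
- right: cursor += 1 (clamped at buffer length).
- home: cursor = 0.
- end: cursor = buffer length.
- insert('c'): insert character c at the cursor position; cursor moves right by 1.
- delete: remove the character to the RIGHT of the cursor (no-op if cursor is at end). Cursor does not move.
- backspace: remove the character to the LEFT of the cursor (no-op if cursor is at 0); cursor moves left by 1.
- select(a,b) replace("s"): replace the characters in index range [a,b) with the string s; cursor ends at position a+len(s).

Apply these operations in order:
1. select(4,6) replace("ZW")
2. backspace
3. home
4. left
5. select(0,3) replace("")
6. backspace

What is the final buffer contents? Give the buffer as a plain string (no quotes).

After op 1 (select(4,6) replace("ZW")): buf='IIFFZW' cursor=6
After op 2 (backspace): buf='IIFFZ' cursor=5
After op 3 (home): buf='IIFFZ' cursor=0
After op 4 (left): buf='IIFFZ' cursor=0
After op 5 (select(0,3) replace("")): buf='FZ' cursor=0
After op 6 (backspace): buf='FZ' cursor=0

Answer: FZ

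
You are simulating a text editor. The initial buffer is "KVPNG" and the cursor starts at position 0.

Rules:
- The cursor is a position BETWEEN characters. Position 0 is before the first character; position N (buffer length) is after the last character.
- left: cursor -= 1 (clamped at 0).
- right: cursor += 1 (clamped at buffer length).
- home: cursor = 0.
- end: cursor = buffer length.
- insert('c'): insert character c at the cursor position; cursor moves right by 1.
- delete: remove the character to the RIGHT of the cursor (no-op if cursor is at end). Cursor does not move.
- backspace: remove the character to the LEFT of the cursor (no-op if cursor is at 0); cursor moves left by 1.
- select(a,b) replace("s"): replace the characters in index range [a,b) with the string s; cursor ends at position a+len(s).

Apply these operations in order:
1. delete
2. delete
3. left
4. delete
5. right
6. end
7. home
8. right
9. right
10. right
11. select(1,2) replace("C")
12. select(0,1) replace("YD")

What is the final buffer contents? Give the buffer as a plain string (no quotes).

Answer: YDC

Derivation:
After op 1 (delete): buf='VPNG' cursor=0
After op 2 (delete): buf='PNG' cursor=0
After op 3 (left): buf='PNG' cursor=0
After op 4 (delete): buf='NG' cursor=0
After op 5 (right): buf='NG' cursor=1
After op 6 (end): buf='NG' cursor=2
After op 7 (home): buf='NG' cursor=0
After op 8 (right): buf='NG' cursor=1
After op 9 (right): buf='NG' cursor=2
After op 10 (right): buf='NG' cursor=2
After op 11 (select(1,2) replace("C")): buf='NC' cursor=2
After op 12 (select(0,1) replace("YD")): buf='YDC' cursor=2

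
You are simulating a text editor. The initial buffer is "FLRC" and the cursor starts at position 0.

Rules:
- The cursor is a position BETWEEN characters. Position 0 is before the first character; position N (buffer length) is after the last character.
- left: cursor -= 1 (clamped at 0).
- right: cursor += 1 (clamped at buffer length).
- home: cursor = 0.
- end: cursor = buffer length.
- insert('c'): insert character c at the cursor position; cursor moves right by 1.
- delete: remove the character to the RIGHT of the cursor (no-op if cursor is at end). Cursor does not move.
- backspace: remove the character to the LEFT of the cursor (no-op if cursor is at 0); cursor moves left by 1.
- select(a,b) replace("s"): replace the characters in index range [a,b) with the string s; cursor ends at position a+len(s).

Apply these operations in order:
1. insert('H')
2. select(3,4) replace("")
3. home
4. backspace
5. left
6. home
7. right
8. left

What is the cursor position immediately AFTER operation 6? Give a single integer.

Answer: 0

Derivation:
After op 1 (insert('H')): buf='HFLRC' cursor=1
After op 2 (select(3,4) replace("")): buf='HFLC' cursor=3
After op 3 (home): buf='HFLC' cursor=0
After op 4 (backspace): buf='HFLC' cursor=0
After op 5 (left): buf='HFLC' cursor=0
After op 6 (home): buf='HFLC' cursor=0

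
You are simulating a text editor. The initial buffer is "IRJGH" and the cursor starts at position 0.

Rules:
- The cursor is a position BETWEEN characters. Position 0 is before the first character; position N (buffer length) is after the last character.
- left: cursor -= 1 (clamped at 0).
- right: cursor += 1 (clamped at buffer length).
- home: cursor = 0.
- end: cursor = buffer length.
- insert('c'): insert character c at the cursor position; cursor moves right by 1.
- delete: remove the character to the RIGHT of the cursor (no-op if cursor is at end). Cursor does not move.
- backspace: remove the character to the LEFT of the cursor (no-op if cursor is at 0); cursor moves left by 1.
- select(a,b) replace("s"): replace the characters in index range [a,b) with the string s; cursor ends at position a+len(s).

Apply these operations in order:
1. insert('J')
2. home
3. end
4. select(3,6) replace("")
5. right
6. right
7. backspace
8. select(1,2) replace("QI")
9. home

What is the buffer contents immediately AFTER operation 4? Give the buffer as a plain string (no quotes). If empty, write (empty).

Answer: JIR

Derivation:
After op 1 (insert('J')): buf='JIRJGH' cursor=1
After op 2 (home): buf='JIRJGH' cursor=0
After op 3 (end): buf='JIRJGH' cursor=6
After op 4 (select(3,6) replace("")): buf='JIR' cursor=3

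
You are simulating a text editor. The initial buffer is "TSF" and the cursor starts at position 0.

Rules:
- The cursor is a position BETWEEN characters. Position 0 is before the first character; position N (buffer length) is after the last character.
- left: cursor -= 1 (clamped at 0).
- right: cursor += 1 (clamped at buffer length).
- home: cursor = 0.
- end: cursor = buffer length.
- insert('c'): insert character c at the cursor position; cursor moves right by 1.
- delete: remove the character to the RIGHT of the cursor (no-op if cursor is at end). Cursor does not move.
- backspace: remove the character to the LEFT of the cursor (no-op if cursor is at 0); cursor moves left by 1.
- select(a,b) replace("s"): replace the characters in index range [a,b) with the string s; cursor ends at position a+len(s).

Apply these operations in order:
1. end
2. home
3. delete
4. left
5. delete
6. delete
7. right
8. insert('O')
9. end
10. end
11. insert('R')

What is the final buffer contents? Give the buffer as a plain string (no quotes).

Answer: OR

Derivation:
After op 1 (end): buf='TSF' cursor=3
After op 2 (home): buf='TSF' cursor=0
After op 3 (delete): buf='SF' cursor=0
After op 4 (left): buf='SF' cursor=0
After op 5 (delete): buf='F' cursor=0
After op 6 (delete): buf='(empty)' cursor=0
After op 7 (right): buf='(empty)' cursor=0
After op 8 (insert('O')): buf='O' cursor=1
After op 9 (end): buf='O' cursor=1
After op 10 (end): buf='O' cursor=1
After op 11 (insert('R')): buf='OR' cursor=2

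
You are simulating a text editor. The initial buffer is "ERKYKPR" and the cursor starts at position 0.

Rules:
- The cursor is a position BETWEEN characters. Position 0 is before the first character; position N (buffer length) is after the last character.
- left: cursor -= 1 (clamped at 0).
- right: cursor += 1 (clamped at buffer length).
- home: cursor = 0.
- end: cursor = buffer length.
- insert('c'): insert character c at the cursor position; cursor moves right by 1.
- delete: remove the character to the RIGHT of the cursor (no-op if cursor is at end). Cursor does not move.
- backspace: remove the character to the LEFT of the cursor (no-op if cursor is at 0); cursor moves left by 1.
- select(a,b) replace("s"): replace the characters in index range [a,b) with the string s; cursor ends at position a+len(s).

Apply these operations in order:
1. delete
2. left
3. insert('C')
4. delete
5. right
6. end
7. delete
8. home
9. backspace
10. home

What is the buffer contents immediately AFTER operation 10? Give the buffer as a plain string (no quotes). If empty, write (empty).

After op 1 (delete): buf='RKYKPR' cursor=0
After op 2 (left): buf='RKYKPR' cursor=0
After op 3 (insert('C')): buf='CRKYKPR' cursor=1
After op 4 (delete): buf='CKYKPR' cursor=1
After op 5 (right): buf='CKYKPR' cursor=2
After op 6 (end): buf='CKYKPR' cursor=6
After op 7 (delete): buf='CKYKPR' cursor=6
After op 8 (home): buf='CKYKPR' cursor=0
After op 9 (backspace): buf='CKYKPR' cursor=0
After op 10 (home): buf='CKYKPR' cursor=0

Answer: CKYKPR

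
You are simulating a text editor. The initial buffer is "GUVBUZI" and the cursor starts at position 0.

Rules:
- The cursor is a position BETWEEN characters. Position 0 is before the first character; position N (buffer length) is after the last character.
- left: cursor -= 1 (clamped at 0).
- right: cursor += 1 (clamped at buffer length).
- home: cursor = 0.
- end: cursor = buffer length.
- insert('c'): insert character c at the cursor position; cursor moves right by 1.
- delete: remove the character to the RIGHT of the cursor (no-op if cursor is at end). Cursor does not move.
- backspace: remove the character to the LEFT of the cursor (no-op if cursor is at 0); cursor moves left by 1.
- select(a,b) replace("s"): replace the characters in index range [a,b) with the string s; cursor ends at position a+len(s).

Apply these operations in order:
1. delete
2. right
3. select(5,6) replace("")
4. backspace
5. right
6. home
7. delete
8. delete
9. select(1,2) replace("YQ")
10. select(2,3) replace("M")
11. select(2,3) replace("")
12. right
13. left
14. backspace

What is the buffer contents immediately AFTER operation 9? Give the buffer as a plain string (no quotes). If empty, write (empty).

Answer: BYQ

Derivation:
After op 1 (delete): buf='UVBUZI' cursor=0
After op 2 (right): buf='UVBUZI' cursor=1
After op 3 (select(5,6) replace("")): buf='UVBUZ' cursor=5
After op 4 (backspace): buf='UVBU' cursor=4
After op 5 (right): buf='UVBU' cursor=4
After op 6 (home): buf='UVBU' cursor=0
After op 7 (delete): buf='VBU' cursor=0
After op 8 (delete): buf='BU' cursor=0
After op 9 (select(1,2) replace("YQ")): buf='BYQ' cursor=3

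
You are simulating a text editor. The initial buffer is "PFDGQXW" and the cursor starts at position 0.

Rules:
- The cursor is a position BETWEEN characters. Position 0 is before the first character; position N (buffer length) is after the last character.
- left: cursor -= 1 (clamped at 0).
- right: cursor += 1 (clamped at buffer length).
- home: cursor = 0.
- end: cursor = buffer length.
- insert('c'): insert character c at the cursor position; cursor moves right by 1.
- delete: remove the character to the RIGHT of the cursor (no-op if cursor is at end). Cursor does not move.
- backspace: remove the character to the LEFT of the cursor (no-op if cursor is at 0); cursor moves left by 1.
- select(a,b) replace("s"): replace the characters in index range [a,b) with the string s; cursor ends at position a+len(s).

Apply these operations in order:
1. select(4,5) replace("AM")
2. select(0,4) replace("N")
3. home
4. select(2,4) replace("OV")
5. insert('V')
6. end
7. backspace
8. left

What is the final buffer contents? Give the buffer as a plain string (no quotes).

Answer: NAOVV

Derivation:
After op 1 (select(4,5) replace("AM")): buf='PFDGAMXW' cursor=6
After op 2 (select(0,4) replace("N")): buf='NAMXW' cursor=1
After op 3 (home): buf='NAMXW' cursor=0
After op 4 (select(2,4) replace("OV")): buf='NAOVW' cursor=4
After op 5 (insert('V')): buf='NAOVVW' cursor=5
After op 6 (end): buf='NAOVVW' cursor=6
After op 7 (backspace): buf='NAOVV' cursor=5
After op 8 (left): buf='NAOVV' cursor=4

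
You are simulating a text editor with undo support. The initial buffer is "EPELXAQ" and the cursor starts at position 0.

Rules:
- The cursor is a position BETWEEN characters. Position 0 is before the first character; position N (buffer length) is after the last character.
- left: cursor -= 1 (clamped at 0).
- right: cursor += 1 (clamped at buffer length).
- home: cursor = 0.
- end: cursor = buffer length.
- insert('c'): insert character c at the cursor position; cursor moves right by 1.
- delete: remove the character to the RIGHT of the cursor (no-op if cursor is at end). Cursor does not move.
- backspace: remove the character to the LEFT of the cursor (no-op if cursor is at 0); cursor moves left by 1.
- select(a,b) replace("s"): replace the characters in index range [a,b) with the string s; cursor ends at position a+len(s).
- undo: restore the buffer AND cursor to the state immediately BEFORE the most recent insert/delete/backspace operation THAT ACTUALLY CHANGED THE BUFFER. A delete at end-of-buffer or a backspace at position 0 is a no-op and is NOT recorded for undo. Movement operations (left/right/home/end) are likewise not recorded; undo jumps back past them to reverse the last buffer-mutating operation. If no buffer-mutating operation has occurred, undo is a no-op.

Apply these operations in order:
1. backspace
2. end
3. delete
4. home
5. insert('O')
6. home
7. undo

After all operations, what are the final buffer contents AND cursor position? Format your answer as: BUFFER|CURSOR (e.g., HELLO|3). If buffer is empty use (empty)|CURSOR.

Answer: EPELXAQ|0

Derivation:
After op 1 (backspace): buf='EPELXAQ' cursor=0
After op 2 (end): buf='EPELXAQ' cursor=7
After op 3 (delete): buf='EPELXAQ' cursor=7
After op 4 (home): buf='EPELXAQ' cursor=0
After op 5 (insert('O')): buf='OEPELXAQ' cursor=1
After op 6 (home): buf='OEPELXAQ' cursor=0
After op 7 (undo): buf='EPELXAQ' cursor=0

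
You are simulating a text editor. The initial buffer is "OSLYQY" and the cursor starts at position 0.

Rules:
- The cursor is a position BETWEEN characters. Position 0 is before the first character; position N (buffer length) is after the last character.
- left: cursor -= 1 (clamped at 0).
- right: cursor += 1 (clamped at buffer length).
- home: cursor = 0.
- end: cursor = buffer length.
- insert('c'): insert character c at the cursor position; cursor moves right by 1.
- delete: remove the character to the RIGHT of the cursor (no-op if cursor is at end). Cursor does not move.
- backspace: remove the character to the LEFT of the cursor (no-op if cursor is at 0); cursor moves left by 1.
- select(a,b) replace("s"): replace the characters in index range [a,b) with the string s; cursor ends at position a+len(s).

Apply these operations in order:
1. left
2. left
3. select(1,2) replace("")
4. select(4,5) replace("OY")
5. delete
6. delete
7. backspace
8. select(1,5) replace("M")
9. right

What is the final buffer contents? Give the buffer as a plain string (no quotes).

After op 1 (left): buf='OSLYQY' cursor=0
After op 2 (left): buf='OSLYQY' cursor=0
After op 3 (select(1,2) replace("")): buf='OLYQY' cursor=1
After op 4 (select(4,5) replace("OY")): buf='OLYQOY' cursor=6
After op 5 (delete): buf='OLYQOY' cursor=6
After op 6 (delete): buf='OLYQOY' cursor=6
After op 7 (backspace): buf='OLYQO' cursor=5
After op 8 (select(1,5) replace("M")): buf='OM' cursor=2
After op 9 (right): buf='OM' cursor=2

Answer: OM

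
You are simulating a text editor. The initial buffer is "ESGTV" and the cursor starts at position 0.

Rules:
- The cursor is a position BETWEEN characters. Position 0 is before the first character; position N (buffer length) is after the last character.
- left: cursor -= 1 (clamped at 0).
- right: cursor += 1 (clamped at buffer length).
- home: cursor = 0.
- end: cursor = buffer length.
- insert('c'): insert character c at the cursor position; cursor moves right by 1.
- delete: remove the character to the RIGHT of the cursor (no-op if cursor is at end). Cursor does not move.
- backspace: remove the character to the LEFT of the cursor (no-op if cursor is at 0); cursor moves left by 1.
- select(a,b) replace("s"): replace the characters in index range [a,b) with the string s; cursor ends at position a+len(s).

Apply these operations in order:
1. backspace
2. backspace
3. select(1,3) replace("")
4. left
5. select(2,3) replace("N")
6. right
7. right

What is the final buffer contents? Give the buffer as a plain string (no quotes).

After op 1 (backspace): buf='ESGTV' cursor=0
After op 2 (backspace): buf='ESGTV' cursor=0
After op 3 (select(1,3) replace("")): buf='ETV' cursor=1
After op 4 (left): buf='ETV' cursor=0
After op 5 (select(2,3) replace("N")): buf='ETN' cursor=3
After op 6 (right): buf='ETN' cursor=3
After op 7 (right): buf='ETN' cursor=3

Answer: ETN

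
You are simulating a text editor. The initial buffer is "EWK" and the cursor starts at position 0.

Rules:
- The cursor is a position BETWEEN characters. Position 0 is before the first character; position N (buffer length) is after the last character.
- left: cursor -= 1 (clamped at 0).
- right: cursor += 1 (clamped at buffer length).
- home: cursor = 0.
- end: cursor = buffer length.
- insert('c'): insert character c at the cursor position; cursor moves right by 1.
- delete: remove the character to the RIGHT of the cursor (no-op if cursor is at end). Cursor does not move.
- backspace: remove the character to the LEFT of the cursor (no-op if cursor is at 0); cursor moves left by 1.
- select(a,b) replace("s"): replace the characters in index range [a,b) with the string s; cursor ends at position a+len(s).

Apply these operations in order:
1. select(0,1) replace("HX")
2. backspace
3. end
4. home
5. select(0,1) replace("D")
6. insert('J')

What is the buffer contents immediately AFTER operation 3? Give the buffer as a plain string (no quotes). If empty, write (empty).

After op 1 (select(0,1) replace("HX")): buf='HXWK' cursor=2
After op 2 (backspace): buf='HWK' cursor=1
After op 3 (end): buf='HWK' cursor=3

Answer: HWK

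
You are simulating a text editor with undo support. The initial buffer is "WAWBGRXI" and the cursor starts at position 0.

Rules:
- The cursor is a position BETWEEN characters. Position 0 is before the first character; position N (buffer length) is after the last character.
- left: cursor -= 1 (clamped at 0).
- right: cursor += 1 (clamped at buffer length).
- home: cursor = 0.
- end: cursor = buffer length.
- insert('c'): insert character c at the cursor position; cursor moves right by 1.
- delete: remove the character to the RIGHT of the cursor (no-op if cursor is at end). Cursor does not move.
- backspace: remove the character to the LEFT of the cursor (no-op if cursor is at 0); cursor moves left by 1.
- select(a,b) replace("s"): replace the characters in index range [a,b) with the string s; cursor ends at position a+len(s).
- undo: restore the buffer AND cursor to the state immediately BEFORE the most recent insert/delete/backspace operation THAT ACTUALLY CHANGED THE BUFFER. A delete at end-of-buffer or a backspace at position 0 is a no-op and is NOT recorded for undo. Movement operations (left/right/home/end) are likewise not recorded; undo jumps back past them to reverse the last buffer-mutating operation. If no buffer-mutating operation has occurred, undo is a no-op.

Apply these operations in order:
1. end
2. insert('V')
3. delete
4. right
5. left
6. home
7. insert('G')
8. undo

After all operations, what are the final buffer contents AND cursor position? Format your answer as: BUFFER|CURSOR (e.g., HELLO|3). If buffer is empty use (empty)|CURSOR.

Answer: WAWBGRXIV|0

Derivation:
After op 1 (end): buf='WAWBGRXI' cursor=8
After op 2 (insert('V')): buf='WAWBGRXIV' cursor=9
After op 3 (delete): buf='WAWBGRXIV' cursor=9
After op 4 (right): buf='WAWBGRXIV' cursor=9
After op 5 (left): buf='WAWBGRXIV' cursor=8
After op 6 (home): buf='WAWBGRXIV' cursor=0
After op 7 (insert('G')): buf='GWAWBGRXIV' cursor=1
After op 8 (undo): buf='WAWBGRXIV' cursor=0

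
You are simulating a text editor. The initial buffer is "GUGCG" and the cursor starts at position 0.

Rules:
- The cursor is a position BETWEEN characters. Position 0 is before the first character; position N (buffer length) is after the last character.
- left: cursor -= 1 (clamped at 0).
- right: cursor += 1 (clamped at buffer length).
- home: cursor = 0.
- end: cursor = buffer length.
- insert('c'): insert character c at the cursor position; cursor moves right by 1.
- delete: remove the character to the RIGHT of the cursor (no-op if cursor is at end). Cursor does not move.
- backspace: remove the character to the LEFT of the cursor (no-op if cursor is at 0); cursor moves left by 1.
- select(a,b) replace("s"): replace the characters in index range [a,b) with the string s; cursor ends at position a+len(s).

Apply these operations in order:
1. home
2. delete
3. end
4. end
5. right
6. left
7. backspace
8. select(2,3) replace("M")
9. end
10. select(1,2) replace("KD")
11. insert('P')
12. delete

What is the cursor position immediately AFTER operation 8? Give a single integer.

Answer: 3

Derivation:
After op 1 (home): buf='GUGCG' cursor=0
After op 2 (delete): buf='UGCG' cursor=0
After op 3 (end): buf='UGCG' cursor=4
After op 4 (end): buf='UGCG' cursor=4
After op 5 (right): buf='UGCG' cursor=4
After op 6 (left): buf='UGCG' cursor=3
After op 7 (backspace): buf='UGG' cursor=2
After op 8 (select(2,3) replace("M")): buf='UGM' cursor=3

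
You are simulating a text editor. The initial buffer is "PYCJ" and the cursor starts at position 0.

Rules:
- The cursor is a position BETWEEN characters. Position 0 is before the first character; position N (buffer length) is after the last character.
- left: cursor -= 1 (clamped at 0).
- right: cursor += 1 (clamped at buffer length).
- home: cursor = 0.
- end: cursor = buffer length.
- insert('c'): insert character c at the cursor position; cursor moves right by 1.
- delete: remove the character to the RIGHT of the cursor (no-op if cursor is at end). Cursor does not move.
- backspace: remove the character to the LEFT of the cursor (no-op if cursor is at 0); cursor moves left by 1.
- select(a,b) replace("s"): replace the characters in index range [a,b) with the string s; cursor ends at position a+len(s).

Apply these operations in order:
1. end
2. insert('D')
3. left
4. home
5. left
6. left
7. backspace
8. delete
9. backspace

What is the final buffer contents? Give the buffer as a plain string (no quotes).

After op 1 (end): buf='PYCJ' cursor=4
After op 2 (insert('D')): buf='PYCJD' cursor=5
After op 3 (left): buf='PYCJD' cursor=4
After op 4 (home): buf='PYCJD' cursor=0
After op 5 (left): buf='PYCJD' cursor=0
After op 6 (left): buf='PYCJD' cursor=0
After op 7 (backspace): buf='PYCJD' cursor=0
After op 8 (delete): buf='YCJD' cursor=0
After op 9 (backspace): buf='YCJD' cursor=0

Answer: YCJD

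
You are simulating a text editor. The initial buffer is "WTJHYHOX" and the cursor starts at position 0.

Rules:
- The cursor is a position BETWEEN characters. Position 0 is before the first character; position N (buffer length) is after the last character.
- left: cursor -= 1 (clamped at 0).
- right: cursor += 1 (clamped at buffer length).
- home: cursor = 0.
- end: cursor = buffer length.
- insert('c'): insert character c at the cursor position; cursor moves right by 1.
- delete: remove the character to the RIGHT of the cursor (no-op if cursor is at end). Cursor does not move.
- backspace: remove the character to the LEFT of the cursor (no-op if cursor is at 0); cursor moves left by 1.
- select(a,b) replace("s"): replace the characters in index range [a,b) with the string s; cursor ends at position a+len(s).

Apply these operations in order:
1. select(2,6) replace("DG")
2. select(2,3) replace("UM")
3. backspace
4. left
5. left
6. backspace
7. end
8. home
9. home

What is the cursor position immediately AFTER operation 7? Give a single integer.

Answer: 5

Derivation:
After op 1 (select(2,6) replace("DG")): buf='WTDGOX' cursor=4
After op 2 (select(2,3) replace("UM")): buf='WTUMGOX' cursor=4
After op 3 (backspace): buf='WTUGOX' cursor=3
After op 4 (left): buf='WTUGOX' cursor=2
After op 5 (left): buf='WTUGOX' cursor=1
After op 6 (backspace): buf='TUGOX' cursor=0
After op 7 (end): buf='TUGOX' cursor=5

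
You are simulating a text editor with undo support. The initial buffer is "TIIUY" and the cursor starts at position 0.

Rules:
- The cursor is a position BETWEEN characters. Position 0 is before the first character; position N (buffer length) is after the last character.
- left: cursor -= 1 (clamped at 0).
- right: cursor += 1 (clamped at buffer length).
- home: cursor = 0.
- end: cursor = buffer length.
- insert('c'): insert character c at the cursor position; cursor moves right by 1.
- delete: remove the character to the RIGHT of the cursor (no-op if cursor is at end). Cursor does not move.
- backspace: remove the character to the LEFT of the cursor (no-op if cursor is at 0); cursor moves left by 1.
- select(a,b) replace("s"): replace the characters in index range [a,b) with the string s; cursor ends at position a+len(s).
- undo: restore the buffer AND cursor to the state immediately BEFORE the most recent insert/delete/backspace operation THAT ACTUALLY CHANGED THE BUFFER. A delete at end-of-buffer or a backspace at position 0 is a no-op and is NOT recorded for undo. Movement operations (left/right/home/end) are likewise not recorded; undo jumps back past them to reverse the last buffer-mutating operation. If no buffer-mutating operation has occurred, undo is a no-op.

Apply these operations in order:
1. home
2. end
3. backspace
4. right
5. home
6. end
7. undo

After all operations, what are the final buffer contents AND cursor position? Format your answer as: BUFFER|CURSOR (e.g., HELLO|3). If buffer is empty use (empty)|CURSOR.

After op 1 (home): buf='TIIUY' cursor=0
After op 2 (end): buf='TIIUY' cursor=5
After op 3 (backspace): buf='TIIU' cursor=4
After op 4 (right): buf='TIIU' cursor=4
After op 5 (home): buf='TIIU' cursor=0
After op 6 (end): buf='TIIU' cursor=4
After op 7 (undo): buf='TIIUY' cursor=5

Answer: TIIUY|5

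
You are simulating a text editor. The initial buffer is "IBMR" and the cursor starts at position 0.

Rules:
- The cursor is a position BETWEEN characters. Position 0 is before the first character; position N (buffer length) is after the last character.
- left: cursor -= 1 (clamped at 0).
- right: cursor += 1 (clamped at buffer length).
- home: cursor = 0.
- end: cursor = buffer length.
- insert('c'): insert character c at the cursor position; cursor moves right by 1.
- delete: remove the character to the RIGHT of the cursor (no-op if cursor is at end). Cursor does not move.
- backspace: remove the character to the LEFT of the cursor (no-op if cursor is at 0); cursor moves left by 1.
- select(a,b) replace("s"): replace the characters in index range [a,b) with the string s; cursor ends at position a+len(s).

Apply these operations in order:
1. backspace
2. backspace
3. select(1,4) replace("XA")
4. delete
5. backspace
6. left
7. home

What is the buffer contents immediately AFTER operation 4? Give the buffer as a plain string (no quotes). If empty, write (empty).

Answer: IXA

Derivation:
After op 1 (backspace): buf='IBMR' cursor=0
After op 2 (backspace): buf='IBMR' cursor=0
After op 3 (select(1,4) replace("XA")): buf='IXA' cursor=3
After op 4 (delete): buf='IXA' cursor=3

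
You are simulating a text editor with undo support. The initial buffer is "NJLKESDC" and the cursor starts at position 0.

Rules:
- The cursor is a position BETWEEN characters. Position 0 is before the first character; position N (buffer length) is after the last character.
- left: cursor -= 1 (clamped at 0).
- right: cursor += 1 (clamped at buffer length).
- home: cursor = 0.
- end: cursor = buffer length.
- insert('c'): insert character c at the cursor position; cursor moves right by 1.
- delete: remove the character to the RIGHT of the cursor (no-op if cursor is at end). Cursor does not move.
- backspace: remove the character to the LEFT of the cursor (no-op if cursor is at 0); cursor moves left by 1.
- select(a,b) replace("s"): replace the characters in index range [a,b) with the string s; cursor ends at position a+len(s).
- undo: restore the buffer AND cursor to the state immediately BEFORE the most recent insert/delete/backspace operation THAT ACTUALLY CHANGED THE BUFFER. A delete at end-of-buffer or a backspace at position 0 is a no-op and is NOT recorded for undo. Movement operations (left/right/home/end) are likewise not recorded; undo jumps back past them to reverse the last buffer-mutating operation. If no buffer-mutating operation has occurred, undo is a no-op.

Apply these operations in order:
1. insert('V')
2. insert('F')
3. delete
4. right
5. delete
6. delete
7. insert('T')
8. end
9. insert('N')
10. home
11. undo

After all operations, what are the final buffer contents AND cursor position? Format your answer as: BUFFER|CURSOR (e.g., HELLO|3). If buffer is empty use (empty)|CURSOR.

Answer: VFJTESDC|8

Derivation:
After op 1 (insert('V')): buf='VNJLKESDC' cursor=1
After op 2 (insert('F')): buf='VFNJLKESDC' cursor=2
After op 3 (delete): buf='VFJLKESDC' cursor=2
After op 4 (right): buf='VFJLKESDC' cursor=3
After op 5 (delete): buf='VFJKESDC' cursor=3
After op 6 (delete): buf='VFJESDC' cursor=3
After op 7 (insert('T')): buf='VFJTESDC' cursor=4
After op 8 (end): buf='VFJTESDC' cursor=8
After op 9 (insert('N')): buf='VFJTESDCN' cursor=9
After op 10 (home): buf='VFJTESDCN' cursor=0
After op 11 (undo): buf='VFJTESDC' cursor=8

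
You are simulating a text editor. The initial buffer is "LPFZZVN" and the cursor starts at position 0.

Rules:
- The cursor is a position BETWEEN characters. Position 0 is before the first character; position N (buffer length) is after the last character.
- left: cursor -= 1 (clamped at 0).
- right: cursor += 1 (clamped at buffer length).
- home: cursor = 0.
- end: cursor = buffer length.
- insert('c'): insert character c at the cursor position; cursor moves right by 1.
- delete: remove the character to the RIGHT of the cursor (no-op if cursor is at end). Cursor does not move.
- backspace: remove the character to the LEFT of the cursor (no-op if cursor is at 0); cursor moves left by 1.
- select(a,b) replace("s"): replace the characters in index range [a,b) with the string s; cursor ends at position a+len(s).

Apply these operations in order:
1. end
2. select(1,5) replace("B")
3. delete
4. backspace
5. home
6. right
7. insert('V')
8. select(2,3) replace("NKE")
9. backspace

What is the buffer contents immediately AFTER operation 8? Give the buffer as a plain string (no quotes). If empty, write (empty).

Answer: LVNKE

Derivation:
After op 1 (end): buf='LPFZZVN' cursor=7
After op 2 (select(1,5) replace("B")): buf='LBVN' cursor=2
After op 3 (delete): buf='LBN' cursor=2
After op 4 (backspace): buf='LN' cursor=1
After op 5 (home): buf='LN' cursor=0
After op 6 (right): buf='LN' cursor=1
After op 7 (insert('V')): buf='LVN' cursor=2
After op 8 (select(2,3) replace("NKE")): buf='LVNKE' cursor=5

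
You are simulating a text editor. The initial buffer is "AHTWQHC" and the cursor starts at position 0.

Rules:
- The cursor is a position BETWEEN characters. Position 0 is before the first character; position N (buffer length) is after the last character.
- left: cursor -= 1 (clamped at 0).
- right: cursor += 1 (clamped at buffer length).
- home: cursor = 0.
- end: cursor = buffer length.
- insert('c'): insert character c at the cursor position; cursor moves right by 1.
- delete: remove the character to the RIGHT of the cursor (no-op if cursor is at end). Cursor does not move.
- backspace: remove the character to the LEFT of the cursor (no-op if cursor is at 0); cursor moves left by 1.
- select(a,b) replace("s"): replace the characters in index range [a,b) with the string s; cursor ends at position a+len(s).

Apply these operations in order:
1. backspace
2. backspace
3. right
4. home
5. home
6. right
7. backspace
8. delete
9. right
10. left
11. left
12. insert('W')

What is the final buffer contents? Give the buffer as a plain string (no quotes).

After op 1 (backspace): buf='AHTWQHC' cursor=0
After op 2 (backspace): buf='AHTWQHC' cursor=0
After op 3 (right): buf='AHTWQHC' cursor=1
After op 4 (home): buf='AHTWQHC' cursor=0
After op 5 (home): buf='AHTWQHC' cursor=0
After op 6 (right): buf='AHTWQHC' cursor=1
After op 7 (backspace): buf='HTWQHC' cursor=0
After op 8 (delete): buf='TWQHC' cursor=0
After op 9 (right): buf='TWQHC' cursor=1
After op 10 (left): buf='TWQHC' cursor=0
After op 11 (left): buf='TWQHC' cursor=0
After op 12 (insert('W')): buf='WTWQHC' cursor=1

Answer: WTWQHC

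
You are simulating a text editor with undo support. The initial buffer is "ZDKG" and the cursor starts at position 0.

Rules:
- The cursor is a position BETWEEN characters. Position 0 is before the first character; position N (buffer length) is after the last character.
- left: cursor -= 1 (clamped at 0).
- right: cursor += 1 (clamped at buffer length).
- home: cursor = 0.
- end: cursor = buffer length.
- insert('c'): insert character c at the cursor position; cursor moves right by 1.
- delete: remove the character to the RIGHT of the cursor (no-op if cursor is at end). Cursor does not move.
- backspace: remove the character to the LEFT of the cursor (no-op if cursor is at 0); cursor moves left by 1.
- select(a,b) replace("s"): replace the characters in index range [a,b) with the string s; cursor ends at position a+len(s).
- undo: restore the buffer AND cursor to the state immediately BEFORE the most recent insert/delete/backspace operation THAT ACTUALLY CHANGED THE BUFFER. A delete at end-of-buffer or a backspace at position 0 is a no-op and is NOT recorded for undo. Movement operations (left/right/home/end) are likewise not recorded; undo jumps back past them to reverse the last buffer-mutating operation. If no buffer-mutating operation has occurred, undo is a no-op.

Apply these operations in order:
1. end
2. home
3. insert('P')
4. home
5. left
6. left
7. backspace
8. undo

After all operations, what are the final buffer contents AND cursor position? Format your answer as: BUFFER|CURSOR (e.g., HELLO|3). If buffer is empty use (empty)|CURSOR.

After op 1 (end): buf='ZDKG' cursor=4
After op 2 (home): buf='ZDKG' cursor=0
After op 3 (insert('P')): buf='PZDKG' cursor=1
After op 4 (home): buf='PZDKG' cursor=0
After op 5 (left): buf='PZDKG' cursor=0
After op 6 (left): buf='PZDKG' cursor=0
After op 7 (backspace): buf='PZDKG' cursor=0
After op 8 (undo): buf='ZDKG' cursor=0

Answer: ZDKG|0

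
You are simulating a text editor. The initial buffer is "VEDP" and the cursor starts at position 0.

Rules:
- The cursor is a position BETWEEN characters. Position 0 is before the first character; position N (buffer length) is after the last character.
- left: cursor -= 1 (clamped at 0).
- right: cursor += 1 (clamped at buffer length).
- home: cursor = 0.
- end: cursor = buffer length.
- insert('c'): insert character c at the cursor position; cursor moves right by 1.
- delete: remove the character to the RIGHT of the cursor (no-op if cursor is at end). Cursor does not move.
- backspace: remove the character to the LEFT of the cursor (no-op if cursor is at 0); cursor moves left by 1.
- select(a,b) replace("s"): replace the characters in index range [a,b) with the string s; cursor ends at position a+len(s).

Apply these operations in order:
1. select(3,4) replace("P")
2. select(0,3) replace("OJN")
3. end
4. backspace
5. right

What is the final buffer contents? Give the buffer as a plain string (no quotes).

After op 1 (select(3,4) replace("P")): buf='VEDP' cursor=4
After op 2 (select(0,3) replace("OJN")): buf='OJNP' cursor=3
After op 3 (end): buf='OJNP' cursor=4
After op 4 (backspace): buf='OJN' cursor=3
After op 5 (right): buf='OJN' cursor=3

Answer: OJN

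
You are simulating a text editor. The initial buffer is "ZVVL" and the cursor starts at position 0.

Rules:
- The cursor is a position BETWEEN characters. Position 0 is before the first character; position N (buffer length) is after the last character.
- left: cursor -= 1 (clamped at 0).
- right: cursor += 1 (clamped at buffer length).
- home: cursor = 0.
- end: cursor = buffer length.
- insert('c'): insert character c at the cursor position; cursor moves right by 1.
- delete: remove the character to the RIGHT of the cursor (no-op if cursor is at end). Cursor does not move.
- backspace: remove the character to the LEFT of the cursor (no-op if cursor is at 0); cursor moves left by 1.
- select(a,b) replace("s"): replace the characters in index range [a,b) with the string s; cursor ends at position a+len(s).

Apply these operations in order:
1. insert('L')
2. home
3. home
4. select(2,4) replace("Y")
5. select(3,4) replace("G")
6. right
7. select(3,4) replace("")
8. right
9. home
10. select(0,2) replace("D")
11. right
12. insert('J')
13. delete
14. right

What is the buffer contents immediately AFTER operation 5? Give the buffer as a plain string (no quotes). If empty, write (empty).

Answer: LZYG

Derivation:
After op 1 (insert('L')): buf='LZVVL' cursor=1
After op 2 (home): buf='LZVVL' cursor=0
After op 3 (home): buf='LZVVL' cursor=0
After op 4 (select(2,4) replace("Y")): buf='LZYL' cursor=3
After op 5 (select(3,4) replace("G")): buf='LZYG' cursor=4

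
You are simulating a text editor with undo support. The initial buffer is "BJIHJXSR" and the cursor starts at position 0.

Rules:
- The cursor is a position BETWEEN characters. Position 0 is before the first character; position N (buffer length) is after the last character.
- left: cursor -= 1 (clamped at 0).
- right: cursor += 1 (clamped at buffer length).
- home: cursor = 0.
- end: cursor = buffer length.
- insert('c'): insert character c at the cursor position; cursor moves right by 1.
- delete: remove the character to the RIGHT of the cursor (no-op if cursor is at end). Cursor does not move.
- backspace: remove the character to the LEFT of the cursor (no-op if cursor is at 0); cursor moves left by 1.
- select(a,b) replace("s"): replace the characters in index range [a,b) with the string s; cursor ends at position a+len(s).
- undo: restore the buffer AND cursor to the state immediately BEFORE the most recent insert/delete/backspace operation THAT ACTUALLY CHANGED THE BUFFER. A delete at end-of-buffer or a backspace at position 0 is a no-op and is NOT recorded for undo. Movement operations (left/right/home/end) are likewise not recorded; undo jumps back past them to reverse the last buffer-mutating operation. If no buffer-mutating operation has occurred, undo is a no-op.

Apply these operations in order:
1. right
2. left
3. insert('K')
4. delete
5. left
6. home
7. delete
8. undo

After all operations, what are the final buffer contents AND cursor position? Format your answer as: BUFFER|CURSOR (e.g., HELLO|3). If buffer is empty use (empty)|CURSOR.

After op 1 (right): buf='BJIHJXSR' cursor=1
After op 2 (left): buf='BJIHJXSR' cursor=0
After op 3 (insert('K')): buf='KBJIHJXSR' cursor=1
After op 4 (delete): buf='KJIHJXSR' cursor=1
After op 5 (left): buf='KJIHJXSR' cursor=0
After op 6 (home): buf='KJIHJXSR' cursor=0
After op 7 (delete): buf='JIHJXSR' cursor=0
After op 8 (undo): buf='KJIHJXSR' cursor=0

Answer: KJIHJXSR|0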